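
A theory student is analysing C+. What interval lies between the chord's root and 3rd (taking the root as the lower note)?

major third

The chord tones of C+ are C E G#.
So we need the interval from C up to E.
Counting 3 letters and 4 half steps from C gives a major third.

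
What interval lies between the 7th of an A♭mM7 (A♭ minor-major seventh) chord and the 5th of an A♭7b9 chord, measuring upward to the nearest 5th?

minor sixth

A♭mM7 (A♭ minor-major seventh) has G as its 7th, and A♭7b9 has E♭ as its 5th.
From G to E♭: 8 semitones over a sixth = minor.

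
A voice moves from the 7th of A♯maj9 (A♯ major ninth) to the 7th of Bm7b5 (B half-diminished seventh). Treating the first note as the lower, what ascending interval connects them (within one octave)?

The 7th of A♯maj9 (A♯ major ninth) is G𝄪; the 7th of Bm7b5 (B half-diminished seventh) is A.
2 letter names make it a second; at 0 semitones (a whole step narrower than major) the quality is diminished.

diminished 2nd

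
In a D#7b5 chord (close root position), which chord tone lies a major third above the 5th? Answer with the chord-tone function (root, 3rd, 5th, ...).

7th

D#7b5 (D# dominant seventh flat five): D#, F##, A, C#.
The 5th is A. A major third above A is C#.
C# is the chord's 7th.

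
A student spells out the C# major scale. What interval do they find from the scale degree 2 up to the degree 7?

C# major: C# D# E# F# G# A# B#.
So we need the interval from D# up to B#.
From D# to B# is 9 semitones, exactly the major sixth.

major sixth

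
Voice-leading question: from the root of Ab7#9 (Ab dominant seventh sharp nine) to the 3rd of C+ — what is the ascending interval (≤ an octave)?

augmented fifth

The root of Ab7#9 (Ab dominant seventh sharp nine) is Ab; the 3rd of C+ is E.
Ab up to E is 8 semitones, a half step wider than a perfect fifth, so the interval is augmented.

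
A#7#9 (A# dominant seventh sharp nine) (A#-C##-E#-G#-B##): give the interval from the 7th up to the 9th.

A3

7th = G#; 9th = B##.
From G# to B##: 5 semitones over a third = augmented.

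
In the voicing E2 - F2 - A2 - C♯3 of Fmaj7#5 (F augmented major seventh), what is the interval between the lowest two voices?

m2

Those voices are E2 and F2.
2 letter names make it a second; at 1 semitone (a half step narrower than major) the quality is minor.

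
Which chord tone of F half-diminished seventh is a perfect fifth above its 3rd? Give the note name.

Eb

Fø7 (F half-diminished seventh): F–Ab–Cb–Eb.
The 3rd is Ab. A perfect fifth above Ab is Eb.
Eb is the chord's 7th.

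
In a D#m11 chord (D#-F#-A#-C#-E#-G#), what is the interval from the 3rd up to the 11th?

major ninth

3rd = F#; 11th = G#.
Counting 9 letters and 14 half steps from F# gives a major ninth.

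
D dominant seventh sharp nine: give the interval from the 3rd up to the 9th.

The chord tones of D7#9 are D–F#–A–C–E#.
The 3rd is F# and the 9th is E#.
From F# to E# is 11 semitones, exactly the major seventh.

major seventh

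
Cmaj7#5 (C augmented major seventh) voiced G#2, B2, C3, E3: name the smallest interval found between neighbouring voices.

Adjacent intervals: G#2→B2 = minor third; B2→C3 = minor second; C3→E3 = major third.
The smallest is B2 to C3, a minor second (1 semitone).

minor second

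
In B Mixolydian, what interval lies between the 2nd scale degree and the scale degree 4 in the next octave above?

m10

B mixolydian: B C# D# E F# G# A.
The 2nd scale degree is C# and the 4th degree (up an octave) is E.
C# up to E is 15 semitones, a half step narrower than a major tenth, so the interval is minor.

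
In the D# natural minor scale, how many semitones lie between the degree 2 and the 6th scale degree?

6

The scale is D# E# F# G# A# B C#.
E# up to B is a diminished fifth — 6 semitones.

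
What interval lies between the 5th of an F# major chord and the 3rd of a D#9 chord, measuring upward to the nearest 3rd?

augmented 4th

The 5th of F# major is C#; the 3rd of D#9 is F##.
4 letter names make it a fourth; at 6 semitones (a half step wider than perfect) the quality is augmented.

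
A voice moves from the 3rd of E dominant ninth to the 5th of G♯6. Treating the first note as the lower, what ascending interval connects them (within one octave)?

E dominant ninth has G♯ as its 3rd, and G♯6 has D♯ as its 5th.
Counting 5 letters and 7 half steps from G♯ gives a perfect fifth.

perfect fifth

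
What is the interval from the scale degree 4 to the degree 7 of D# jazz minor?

D# melodic minor: D# E# F# G# A# B# C##.
The scale degree 4 is G# and the 7th degree is C##.
G# up to C## is 6 semitones, a half step wider than a perfect fourth, so the interval is augmented.

augmented fourth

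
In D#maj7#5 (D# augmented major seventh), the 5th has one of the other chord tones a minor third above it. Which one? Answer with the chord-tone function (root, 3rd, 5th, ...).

The chord tones of D#maj7#5 (D# augmented major seventh) are D# F## A## C##.
The 5th is A##. A minor third above A## is C##.
C## is the chord's 7th.

7th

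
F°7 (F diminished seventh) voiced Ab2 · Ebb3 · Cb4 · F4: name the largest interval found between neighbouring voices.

major sixth

Adjacent intervals: Ab2→Ebb3 = diminished fifth; Ebb3→Cb4 = major sixth; Cb4→F4 = augmented fourth.
The largest is Ebb3 to Cb4, a major sixth (9 semitones).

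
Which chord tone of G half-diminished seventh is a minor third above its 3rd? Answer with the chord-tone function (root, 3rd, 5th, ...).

5th

Spelling the chord: G–B♭–D♭–F.
The 3rd is B♭. A minor third above B♭ is D♭.
D♭ is the chord's 5th.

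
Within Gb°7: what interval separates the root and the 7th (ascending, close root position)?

The chord tones of Gb°7 are Gb, Bbb, Dbb, Fbb.
The root is Gb and the 7th is Fbb.
From Gb to Fbb: 9 semitones over a seventh = diminished.

diminished seventh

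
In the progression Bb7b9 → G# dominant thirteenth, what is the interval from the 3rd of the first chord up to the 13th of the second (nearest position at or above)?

A2

Bb7b9 has D as its 3rd, and G# dominant thirteenth has E# as its 13th.
D up to E# is 3 semitones, a half step wider than a major second, so the interval is augmented.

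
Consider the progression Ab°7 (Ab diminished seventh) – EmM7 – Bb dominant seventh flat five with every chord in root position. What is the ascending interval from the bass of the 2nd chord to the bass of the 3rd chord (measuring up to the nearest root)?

The roots are E and Bb.
5 letter names make it a fifth; at 6 semitones (a half step narrower than perfect) the quality is diminished.

diminished fifth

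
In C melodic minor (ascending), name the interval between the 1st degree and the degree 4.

perfect 4th

The scale runs C D Eb F G A B.
So we need the interval from C up to F.
C up to F spans 4 letter names and 5 semitones — a perfect fourth.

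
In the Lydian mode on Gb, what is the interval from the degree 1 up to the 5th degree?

perfect fifth

Gb lydian: Gb Ab Bb C Db Eb F.
So we need the interval from Gb up to Db.
Counting 5 letters and 7 half steps from Gb gives a perfect fifth.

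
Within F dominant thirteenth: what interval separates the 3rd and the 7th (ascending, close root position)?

d5

The chord tones of F13 are F, A, C, E♭, G, D.
3rd = A; 7th = E♭.
A up to E♭ is 6 semitones, a half step narrower than a perfect fifth, so the interval is diminished.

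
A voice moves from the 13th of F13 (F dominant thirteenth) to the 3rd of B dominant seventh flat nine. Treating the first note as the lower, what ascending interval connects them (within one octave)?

F13 (F dominant thirteenth) has D as its 13th, and B dominant seventh flat nine has D# as its 3rd.
1 letter names make it a unison; at 1 semitone (a half step wider than perfect) the quality is augmented.

A1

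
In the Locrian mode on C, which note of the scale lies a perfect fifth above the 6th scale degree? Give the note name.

Eb

The scale is C Db Eb F Gb Ab Bb.
The 6th scale degree is Ab; a perfect fifth above that is Eb — scale degree 3.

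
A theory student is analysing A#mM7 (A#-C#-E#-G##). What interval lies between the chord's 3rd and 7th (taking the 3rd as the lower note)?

So we need the interval from C# up to G##.
From C# to G##: 8 semitones over a fifth = augmented.

A5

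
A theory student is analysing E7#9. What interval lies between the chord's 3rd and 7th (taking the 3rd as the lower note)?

E dominant seventh sharp nine is spelled E–G#–B–D–F##.
That puts G# below D.
5 letter names make it a fifth; at 6 semitones (a half step narrower than perfect) the quality is diminished.
That tritone between 3rd and 7th is what gives the dominant seventh its pull toward resolution.

diminished fifth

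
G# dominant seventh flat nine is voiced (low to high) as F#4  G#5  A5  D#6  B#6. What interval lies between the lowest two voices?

Those voices are F#4 and G#5.
Counting 9 letters and 14 half steps from F# gives a major ninth.

major ninth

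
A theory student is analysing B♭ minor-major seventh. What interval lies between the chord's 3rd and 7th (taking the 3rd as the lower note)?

B♭mM7: B♭-D♭-F-A.
The 3rd is D♭ and the 7th is A.
D♭ up to A is 8 semitones, a half step wider than a perfect fifth, so the interval is augmented.

augmented fifth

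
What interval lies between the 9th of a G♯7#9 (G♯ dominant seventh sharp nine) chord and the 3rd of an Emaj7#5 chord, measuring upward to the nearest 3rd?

G♯7#9 (G♯ dominant seventh sharp nine) has A𝄪 as its 9th, and Emaj7#5 has G♯ as its 3rd.
From A𝄪 to G♯: 9 semitones over a seventh = diminished.

diminished seventh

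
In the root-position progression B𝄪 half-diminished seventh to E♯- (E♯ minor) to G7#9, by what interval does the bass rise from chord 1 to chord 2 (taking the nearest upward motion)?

The roots are B𝄪 and E♯.
4 letter names make it a fourth; at 4 semitones (a half step narrower than perfect) the quality is diminished.

diminished fourth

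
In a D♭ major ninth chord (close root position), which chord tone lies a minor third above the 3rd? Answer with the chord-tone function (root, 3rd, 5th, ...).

D♭maj9 (D♭ major ninth): D♭ F A♭ C E♭.
The 3rd is F. A minor third above F is A♭.
A♭ is the chord's 5th.

5th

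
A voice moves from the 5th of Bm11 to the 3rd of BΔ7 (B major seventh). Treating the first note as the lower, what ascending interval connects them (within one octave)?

major sixth

Bm11 has F# as its 5th, and BΔ7 (B major seventh) has D# as its 3rd.
Counting 6 letters and 9 half steps from F# gives a major sixth.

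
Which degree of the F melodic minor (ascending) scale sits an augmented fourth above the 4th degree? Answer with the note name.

E

The scale is F G Ab Bb C D E.
The 4th degree is Bb; an augmented fourth above that is E — scale degree 7.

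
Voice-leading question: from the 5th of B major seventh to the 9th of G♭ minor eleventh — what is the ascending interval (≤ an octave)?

The 5th of B major seventh is F♯; the 9th of G♭ minor eleventh is A♭.
From F♯ to A♭: 2 semitones over a third = diminished.

diminished 3rd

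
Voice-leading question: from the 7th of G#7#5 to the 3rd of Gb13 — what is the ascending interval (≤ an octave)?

diminished 4th

The 7th of G#7#5 is F#; the 3rd of Gb13 is Bb.
From F# to Bb: 4 semitones over a fourth = diminished.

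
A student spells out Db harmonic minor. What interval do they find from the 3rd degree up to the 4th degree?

The scale runs Db Eb Fb Gb Ab Bbb C.
The 3rd degree is Fb and the 4th degree is Gb.
From Fb to Gb is 2 semitones, exactly the major second.

major 2nd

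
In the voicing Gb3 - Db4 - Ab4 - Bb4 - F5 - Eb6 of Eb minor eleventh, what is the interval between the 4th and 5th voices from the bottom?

P5

Those voices are Bb4 and F5.
Counting 5 letters and 7 half steps from Bb gives a perfect fifth.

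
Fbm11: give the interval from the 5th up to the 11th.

Fbm11: Fb–Abb–Cb–Ebb–Gb–Bbb.
The 5th is Cb and the 11th is Bbb.
From Cb to Bbb: 10 semitones over a seventh = minor.

minor seventh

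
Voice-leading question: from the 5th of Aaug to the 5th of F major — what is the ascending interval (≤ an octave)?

diminished 6th

The 5th of Aaug is E♯; the 5th of F major is C.
6 letter names make it a sixth; at 7 semitones (a whole step narrower than major) the quality is diminished.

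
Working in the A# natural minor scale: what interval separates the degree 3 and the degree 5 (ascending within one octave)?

major third

Spelling the A# natural minor scale: A# B# C# D# E# F# G#.
Degree 3 = C#; 5th degree = E#.
C# up to E# spans 3 letter names and 4 semitones — a major third.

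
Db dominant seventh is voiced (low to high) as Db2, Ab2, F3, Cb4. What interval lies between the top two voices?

Those voices are F3 and Cb4.
From F to Cb: 6 semitones over a fifth = diminished.

d5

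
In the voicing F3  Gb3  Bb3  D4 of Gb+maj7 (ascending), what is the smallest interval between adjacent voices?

Adjacent intervals: F3→Gb3 = minor second; Gb3→Bb3 = major third; Bb3→D4 = major third.
The smallest is F3 to Gb3, a minor second (1 semitone).

m2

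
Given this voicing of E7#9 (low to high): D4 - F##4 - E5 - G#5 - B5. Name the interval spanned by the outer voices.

The outer voices are D4 and B5.
Counting 13 letters and 21 half steps from D gives a major thirteenth.

major thirteenth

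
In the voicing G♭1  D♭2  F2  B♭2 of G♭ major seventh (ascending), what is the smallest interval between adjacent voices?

major third

Adjacent intervals: G♭1→D♭2 = perfect fifth; D♭2→F2 = major third; F2→B♭2 = perfect fourth.
The smallest is D♭2 to F2, a major third (4 semitones).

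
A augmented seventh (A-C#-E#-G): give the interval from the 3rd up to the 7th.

3rd = C#; 7th = G.
From C# to G: 6 semitones over a fifth = diminished.
This 3–7 tritone is the characteristic tension at the heart of the dominant sound.

diminished fifth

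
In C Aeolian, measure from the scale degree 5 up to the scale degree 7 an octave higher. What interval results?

minor tenth

C natural minor: C D Eb F G Ab Bb.
So we need the interval from G up to Bb.
10 letter names make it a tenth; at 15 semitones (a half step narrower than major) the quality is minor.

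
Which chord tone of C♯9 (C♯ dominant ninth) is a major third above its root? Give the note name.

E#

The chord tones of C♯9 are C♯-E♯-G♯-B-D♯.
The root is C♯. A major third above C♯ is E♯.
E♯ is the chord's 3rd.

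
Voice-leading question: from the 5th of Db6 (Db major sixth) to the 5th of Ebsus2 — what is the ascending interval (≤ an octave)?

The 5th of Db6 (Db major sixth) is Ab; the 5th of Ebsus2 is Bb.
From Ab to Bb is 2 semitones, exactly the major second.

M2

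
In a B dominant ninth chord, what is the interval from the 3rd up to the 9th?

The chord tones of B9 (B dominant ninth) are B-D#-F#-A-C#.
That puts D# below C#.
7 letter names make it a seventh; at 10 semitones (a half step narrower than major) the quality is minor.

minor 7th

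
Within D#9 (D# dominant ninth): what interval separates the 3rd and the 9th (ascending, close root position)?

D# dominant ninth: D#–F##–A#–C#–E#.
That puts F## below E#.
7 letter names make it a seventh; at 10 semitones (a half step narrower than major) the quality is minor.

m7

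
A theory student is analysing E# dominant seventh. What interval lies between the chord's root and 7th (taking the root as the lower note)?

The chord tones of E# dominant seventh are E#–G##–B#–D#.
Root = E#; 7th = D#.
E# up to D# is 10 semitones, a half step narrower than a major seventh, so the interval is minor.

minor seventh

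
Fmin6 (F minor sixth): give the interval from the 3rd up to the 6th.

A4

The chord tones of Fm6 (F minor sixth) are F–Ab–C–D.
That puts Ab below D.
Ab up to D is 6 semitones, a half step wider than a perfect fourth, so the interval is augmented.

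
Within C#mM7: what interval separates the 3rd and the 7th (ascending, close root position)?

C#m(maj7) (C# minor-major seventh) is spelled C#–E–G#–B#.
3rd = E; 7th = B#.
From E to B#: 8 semitones over a fifth = augmented.

augmented fifth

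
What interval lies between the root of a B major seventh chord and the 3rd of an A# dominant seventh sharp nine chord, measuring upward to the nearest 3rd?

The root of B major seventh is B; the 3rd of A# dominant seventh sharp nine is C##.
From B to C##: 3 semitones over a second = augmented.

A2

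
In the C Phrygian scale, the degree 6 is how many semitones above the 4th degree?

3

The scale is C D♭ E♭ F G A♭ B♭.
F up to A♭ is a minor third — 3 semitones.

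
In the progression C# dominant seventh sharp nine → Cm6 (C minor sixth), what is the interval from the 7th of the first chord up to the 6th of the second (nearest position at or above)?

minor seventh

C# dominant seventh sharp nine has B as its 7th, and Cm6 (C minor sixth) has A as its 6th.
7 letter names make it a seventh; at 10 semitones (a half step narrower than major) the quality is minor.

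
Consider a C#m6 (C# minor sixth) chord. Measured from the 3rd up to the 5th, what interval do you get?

major third

C#m6: C#–E–G#–A#.
The 3rd is E and the 5th is G#.
Counting 3 letters and 4 half steps from E gives a major third.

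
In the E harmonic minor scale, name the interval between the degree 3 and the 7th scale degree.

E harmonic minor: E F# G A B C D#.
That puts G below D#.
G up to D# is 8 semitones, a half step wider than a perfect fifth, so the interval is augmented.

augmented fifth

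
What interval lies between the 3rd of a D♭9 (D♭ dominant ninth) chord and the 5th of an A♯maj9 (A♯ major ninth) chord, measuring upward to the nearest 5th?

D♭9 (D♭ dominant ninth) has F as its 3rd, and A♯maj9 (A♯ major ninth) has E♯ as its 5th.
From F to E♯: 12 semitones over a seventh = augmented.

augmented seventh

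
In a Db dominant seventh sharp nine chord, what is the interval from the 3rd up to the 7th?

diminished fifth

Db7#9: Db, F, Ab, Cb, E.
That puts F below Cb.
From F to Cb: 6 semitones over a fifth = diminished.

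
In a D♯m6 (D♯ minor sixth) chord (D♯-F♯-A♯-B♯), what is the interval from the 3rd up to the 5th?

major third

The 3rd is F♯ and the 5th is A♯.
F♯ up to A♯ spans 3 letter names and 4 semitones — a major third.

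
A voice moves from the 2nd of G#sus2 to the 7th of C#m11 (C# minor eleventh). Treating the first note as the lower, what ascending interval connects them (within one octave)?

The 2nd of G#sus2 is A#; the 7th of C#m11 (C# minor eleventh) is B.
2 letter names make it a second; at 1 semitone (a half step narrower than major) the quality is minor.

m2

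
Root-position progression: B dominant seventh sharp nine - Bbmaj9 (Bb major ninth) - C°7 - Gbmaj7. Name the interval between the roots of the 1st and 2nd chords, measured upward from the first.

The roots are B and Bb.
B up to Bb is 11 semitones, a half step narrower than a perfect octave, so the interval is diminished.

diminished octave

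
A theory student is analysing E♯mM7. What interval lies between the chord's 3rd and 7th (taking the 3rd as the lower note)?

E♯ minor-major seventh: E♯, G♯, B♯, D𝄪.
The 3rd is G♯ and the 7th is D𝄪.
From G♯ to D𝄪: 8 semitones over a fifth = augmented.

augmented 5th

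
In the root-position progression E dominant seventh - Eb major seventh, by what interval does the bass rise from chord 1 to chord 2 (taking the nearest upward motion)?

The roots are E and Eb.
8 letter names make it an octave; at 11 semitones (a half step narrower than perfect) the quality is diminished.

diminished 8th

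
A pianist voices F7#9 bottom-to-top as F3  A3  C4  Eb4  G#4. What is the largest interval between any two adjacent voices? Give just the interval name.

Adjacent intervals: F3→A3 = major third; A3→C4 = minor third; C4→Eb4 = minor third; Eb4→G#4 = augmented third.
The largest is Eb4 to G#4, an augmented third (5 semitones).

augmented third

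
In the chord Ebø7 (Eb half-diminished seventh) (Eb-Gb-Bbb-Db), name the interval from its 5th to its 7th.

So we need the interval from Bbb up to Db.
From Bbb to Db is 4 semitones, exactly the major third.

major third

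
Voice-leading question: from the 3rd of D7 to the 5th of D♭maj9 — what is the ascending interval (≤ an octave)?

The 3rd of D7 is F♯; the 5th of D♭maj9 is A♭.
From F♯ to A♭: 2 semitones over a third = diminished.

diminished 3rd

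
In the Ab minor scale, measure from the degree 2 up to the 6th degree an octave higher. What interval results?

diminished twelfth

Ab natural minor: Ab Bb Cb Db Eb Fb Gb.
That puts Bb below Fb.
12 letter names make it a twelfth; at 18 semitones (a half step narrower than perfect) the quality is diminished.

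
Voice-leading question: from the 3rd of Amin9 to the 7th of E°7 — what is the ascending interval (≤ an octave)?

minor second

The 3rd of Amin9 is C; the 7th of E°7 is Db.
From C to Db: 1 semitone over a second = minor.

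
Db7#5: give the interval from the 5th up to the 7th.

The chord tones of Db+7 are Db, F, A, Cb.
5th = A; 7th = Cb.
From A to Cb: 2 semitones over a third = diminished.

diminished 3rd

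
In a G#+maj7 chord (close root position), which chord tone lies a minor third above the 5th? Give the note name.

F##

Spelling the chord: G# B# D## F##.
The 5th is D##. A minor third above D## is F##.
F## is the chord's 7th.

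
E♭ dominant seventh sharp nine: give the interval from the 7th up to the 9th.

Spelling the chord: E♭, G, B♭, D♭, F♯.
That puts D♭ below F♯.
D♭ up to F♯ is 5 semitones, a half step wider than a major third, so the interval is augmented.

augmented third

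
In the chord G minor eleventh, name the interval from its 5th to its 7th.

The chord tones of Gm11 are G, Bb, D, F, A, C.
5th = D; 7th = F.
From D to F: 3 semitones over a third = minor.

minor third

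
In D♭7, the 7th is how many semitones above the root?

10

Spelling the chord: D♭–F–A♭–C♭.
D♭ to C♭ is a minor seventh: 10 semitones.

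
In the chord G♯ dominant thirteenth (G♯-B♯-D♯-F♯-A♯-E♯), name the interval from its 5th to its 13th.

major ninth

The 5th is D♯ and the 13th is E♯.
Counting 9 letters and 14 half steps from D♯ gives a major ninth.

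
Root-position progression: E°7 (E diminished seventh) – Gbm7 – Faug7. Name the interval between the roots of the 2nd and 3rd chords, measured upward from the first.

The roots are Gb and F.
Gb up to F spans 7 letter names and 11 semitones — a major seventh.

M7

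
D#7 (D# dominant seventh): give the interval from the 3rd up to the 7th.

D#7: D#-F##-A#-C#.
The 3rd is F## and the 7th is C#.
From F## to C#: 6 semitones over a fifth = diminished.

diminished fifth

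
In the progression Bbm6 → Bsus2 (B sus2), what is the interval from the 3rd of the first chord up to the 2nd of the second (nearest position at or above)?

The 3rd of Bbm6 is Db; the 2nd of Bsus2 (B sus2) is C#.
From Db to C#: 12 semitones over a seventh = augmented.

augmented seventh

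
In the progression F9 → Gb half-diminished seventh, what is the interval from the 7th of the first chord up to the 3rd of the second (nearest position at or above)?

The 7th of F9 is Eb; the 3rd of Gb half-diminished seventh is Bbb.
5 letter names make it a fifth; at 6 semitones (a half step narrower than perfect) the quality is diminished.

d5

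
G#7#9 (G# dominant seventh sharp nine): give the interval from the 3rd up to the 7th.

diminished fifth

G#7#9 (G# dominant seventh sharp nine) is spelled G#, B#, D#, F#, A##.
So we need the interval from B# up to F#.
From B# to F#: 6 semitones over a fifth = diminished.
That tritone between 3rd and 7th is what gives the dominant seventh its pull toward resolution.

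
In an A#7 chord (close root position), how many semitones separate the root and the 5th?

7

A#7 (A# dominant seventh): A#-C##-E#-G#.
A# to E# is a perfect fifth: 7 semitones.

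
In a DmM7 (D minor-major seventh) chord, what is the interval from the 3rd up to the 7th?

A5

D minor-major seventh: D F A C#.
3rd = F; 7th = C#.
F up to C# is 8 semitones, a half step wider than a perfect fifth, so the interval is augmented.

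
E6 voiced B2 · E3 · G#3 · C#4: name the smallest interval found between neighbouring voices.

Adjacent intervals: B2→E3 = perfect fourth; E3→G#3 = major third; G#3→C#4 = perfect fourth.
The smallest is E3 to G#3, a major third (4 semitones).

major third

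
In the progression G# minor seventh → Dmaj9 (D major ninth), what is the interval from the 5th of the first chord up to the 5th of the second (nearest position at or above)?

diminished 5th

G# minor seventh has D# as its 5th, and Dmaj9 (D major ninth) has A as its 5th.
D# up to A is 6 semitones, a half step narrower than a perfect fifth, so the interval is diminished.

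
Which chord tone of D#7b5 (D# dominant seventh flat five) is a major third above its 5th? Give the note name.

C#

D#7b5: D# F## A C#.
The 5th is A. A major third above A is C#.
C# is the chord's 7th.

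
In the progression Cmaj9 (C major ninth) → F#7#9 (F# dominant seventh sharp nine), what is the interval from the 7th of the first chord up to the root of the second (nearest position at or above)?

perfect 5th

The 7th of Cmaj9 (C major ninth) is B; the root of F#7#9 (F# dominant seventh sharp nine) is F#.
Counting 5 letters and 7 half steps from B gives a perfect fifth.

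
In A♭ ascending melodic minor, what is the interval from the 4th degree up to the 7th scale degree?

A♭ melodic minor: A♭ B♭ C♭ D♭ E♭ F G.
So we need the interval from D♭ up to G.
From D♭ to G: 6 semitones over a fourth = augmented.

augmented fourth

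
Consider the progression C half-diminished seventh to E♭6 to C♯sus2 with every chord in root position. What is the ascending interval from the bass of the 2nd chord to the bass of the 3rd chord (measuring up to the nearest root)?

The roots are E♭ and C♯.
6 letter names make it a sixth; at 10 semitones (a half step wider than major) the quality is augmented.

A6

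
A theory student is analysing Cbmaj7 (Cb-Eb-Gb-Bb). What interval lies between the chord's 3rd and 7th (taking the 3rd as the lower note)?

That puts Eb below Bb.
From Eb to Bb is 7 semitones, exactly the perfect fifth.

perfect fifth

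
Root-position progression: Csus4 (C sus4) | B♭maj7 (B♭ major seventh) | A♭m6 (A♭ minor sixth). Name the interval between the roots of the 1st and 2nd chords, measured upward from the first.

m7

The roots are C and B♭.
From C to B♭: 10 semitones over a seventh = minor.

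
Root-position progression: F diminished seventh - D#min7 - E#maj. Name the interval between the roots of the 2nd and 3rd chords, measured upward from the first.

major second

The roots are D# and E#.
D# up to E# spans 2 letter names and 2 semitones — a major second.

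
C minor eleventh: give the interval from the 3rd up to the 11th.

major 9th

The chord tones of Cm11 are C, E♭, G, B♭, D, F.
That puts E♭ below F.
From E♭ to F is 14 semitones, exactly the major ninth.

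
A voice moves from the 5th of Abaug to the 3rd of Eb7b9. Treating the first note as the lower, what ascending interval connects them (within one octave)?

The 5th of Abaug is E; the 3rd of Eb7b9 is G.
From E to G: 3 semitones over a third = minor.

minor 3rd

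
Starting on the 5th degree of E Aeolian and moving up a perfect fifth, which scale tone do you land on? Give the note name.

F#

The scale is E F# G A B C D.
The 5th degree is B; a perfect fifth above that is F# — scale degree 2.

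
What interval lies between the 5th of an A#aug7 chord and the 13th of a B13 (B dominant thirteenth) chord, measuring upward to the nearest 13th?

A#aug7 has E## as its 5th, and B13 (B dominant thirteenth) has G# as its 13th.
E## up to G# is 2 semitones, a whole step narrower than a major third, so the interval is diminished.

diminished 3rd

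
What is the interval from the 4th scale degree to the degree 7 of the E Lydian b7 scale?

Spelling the E Lydian b7 scale: E F# G# A# B C# D.
So we need the interval from A# up to D.
A# up to D is 4 semitones, a half step narrower than a perfect fourth, so the interval is diminished.

diminished fourth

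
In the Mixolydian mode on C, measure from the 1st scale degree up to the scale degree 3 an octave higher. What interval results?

M10

C mixolydian: C D E F G A Bb.
So we need the interval from C up to E.
From C to E is 16 semitones, exactly the major tenth.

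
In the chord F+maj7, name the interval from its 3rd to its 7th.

The chord tones of F augmented major seventh are F–A–C♯–E.
3rd = A; 7th = E.
A up to E spans 5 letter names and 7 semitones — a perfect fifth.

perfect fifth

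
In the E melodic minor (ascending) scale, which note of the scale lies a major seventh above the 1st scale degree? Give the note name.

The scale is E F♯ G A B C♯ D♯.
The 1st scale degree is E; a major seventh above that is D♯ — scale degree 7.

D#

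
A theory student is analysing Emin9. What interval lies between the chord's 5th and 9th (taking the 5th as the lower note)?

E minor ninth is spelled E, G, B, D, F♯.
That puts B below F♯.
B up to F♯ spans 5 letter names and 7 semitones — a perfect fifth.

perfect fifth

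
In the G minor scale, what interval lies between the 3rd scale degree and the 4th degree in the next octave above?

major ninth

The scale runs G A Bb C D Eb F.
That puts Bb below C.
Counting 9 letters and 14 half steps from Bb gives a major ninth.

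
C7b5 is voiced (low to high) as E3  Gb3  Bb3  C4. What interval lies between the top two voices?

Those voices are Bb3 and C4.
Counting 2 letters and 2 half steps from Bb gives a major second.

M2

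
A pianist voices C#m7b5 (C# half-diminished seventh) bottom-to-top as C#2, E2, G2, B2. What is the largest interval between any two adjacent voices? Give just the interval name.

Adjacent intervals: C#2→E2 = minor third; E2→G2 = minor third; G2→B2 = major third.
The largest is G2 to B2, a major third (4 semitones).

major 3rd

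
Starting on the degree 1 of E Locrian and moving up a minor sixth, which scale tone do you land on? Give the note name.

C

The scale is E F G A Bb C D.
The degree 1 is E; a minor sixth above that is C — scale degree 6.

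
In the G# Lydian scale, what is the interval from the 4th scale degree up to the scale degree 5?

minor second

Spelling the G# Lydian scale: G# A# B# C## D# E# F##.
That puts C## below D#.
From C## to D#: 1 semitone over a second = minor.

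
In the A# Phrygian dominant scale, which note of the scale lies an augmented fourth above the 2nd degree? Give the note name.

E#

The scale is A# B C## D# E# F# G#.
The 2nd degree is B; an augmented fourth above that is E# — scale degree 5.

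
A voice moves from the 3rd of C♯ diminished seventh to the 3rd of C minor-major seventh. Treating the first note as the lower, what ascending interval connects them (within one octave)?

diminished octave

C♯ diminished seventh has E as its 3rd, and C minor-major seventh has E♭ as its 3rd.
From E to E♭: 11 semitones over an octave = diminished.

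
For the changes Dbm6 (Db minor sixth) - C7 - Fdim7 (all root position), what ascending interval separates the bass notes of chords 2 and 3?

perfect 4th

The roots are C and F.
From C to F is 5 semitones, exactly the perfect fourth.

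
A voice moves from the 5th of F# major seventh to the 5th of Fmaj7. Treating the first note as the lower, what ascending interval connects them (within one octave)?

diminished octave

The 5th of F# major seventh is C#; the 5th of Fmaj7 is C.
C# up to C is 11 semitones, a half step narrower than a perfect octave, so the interval is diminished.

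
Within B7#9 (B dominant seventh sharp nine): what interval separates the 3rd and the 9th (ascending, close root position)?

The chord tones of B dominant seventh sharp nine are B, D#, F#, A, C##.
The 3rd is D# and the 9th is C##.
From D# to C## is 11 semitones, exactly the major seventh.

major seventh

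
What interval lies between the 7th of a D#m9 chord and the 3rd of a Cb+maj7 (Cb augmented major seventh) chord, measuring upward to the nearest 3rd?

D#m9 has C# as its 7th, and Cb+maj7 (Cb augmented major seventh) has Eb as its 3rd.
3 letter names make it a third; at 2 semitones (a whole step narrower than major) the quality is diminished.

d3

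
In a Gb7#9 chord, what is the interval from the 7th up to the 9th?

Gb7#9 is spelled Gb–Bb–Db–Fb–A.
That puts Fb below A.
3 letter names make it a third; at 5 semitones (a half step wider than major) the quality is augmented.

A3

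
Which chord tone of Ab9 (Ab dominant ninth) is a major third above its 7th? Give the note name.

Bb

Spelling the chord: Ab–C–Eb–Gb–Bb.
The 7th is Gb. A major third above Gb is Bb.
Bb is the chord's 9th.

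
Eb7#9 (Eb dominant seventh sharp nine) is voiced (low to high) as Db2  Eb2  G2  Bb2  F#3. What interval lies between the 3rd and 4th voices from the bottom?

minor third

Those voices are G2 and Bb2.
G up to Bb is 3 semitones, a half step narrower than a major third, so the interval is minor.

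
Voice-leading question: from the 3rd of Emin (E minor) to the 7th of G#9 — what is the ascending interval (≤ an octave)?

Emin (E minor) has G as its 3rd, and G#9 has F# as its 7th.
G up to F# spans 7 letter names and 11 semitones — a major seventh.

major seventh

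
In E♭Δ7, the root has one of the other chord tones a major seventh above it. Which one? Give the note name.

The chord tones of E♭M7 (E♭ major seventh) are E♭ G B♭ D.
The root is E♭. A major seventh above E♭ is D.
D is the chord's 7th.

D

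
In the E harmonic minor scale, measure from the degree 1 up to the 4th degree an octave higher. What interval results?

The scale runs E F# G A B C D#.
The degree 1 is E and the 4th scale degree (up an octave) is A.
E up to A spans 11 letter names and 17 semitones — a perfect eleventh.

P11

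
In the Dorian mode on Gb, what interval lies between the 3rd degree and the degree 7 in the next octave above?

perfect twelfth

The scale runs Gb Ab Bbb Cb Db Eb Fb.
The 3rd degree is Bbb and the 7th scale degree (up an octave) is Fb.
Counting 12 letters and 19 half steps from Bbb gives a perfect twelfth.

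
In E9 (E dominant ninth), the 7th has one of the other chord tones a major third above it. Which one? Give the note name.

F#

The chord tones of E dominant ninth are E G# B D F#.
The 7th is D. A major third above D is F#.
F# is the chord's 9th.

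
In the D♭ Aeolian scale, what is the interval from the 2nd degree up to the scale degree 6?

The scale runs D♭ E♭ F♭ G♭ A♭ B𝄫 C♭.
So we need the interval from E♭ up to B𝄫.
E♭ up to B𝄫 is 6 semitones, a half step narrower than a perfect fifth, so the interval is diminished.

diminished 5th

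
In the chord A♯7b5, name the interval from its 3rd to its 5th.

d3

A♯7b5: A♯, C𝄪, E, G♯.
So we need the interval from C𝄪 up to E.
C𝄪 up to E is 2 semitones, a whole step narrower than a major third, so the interval is diminished.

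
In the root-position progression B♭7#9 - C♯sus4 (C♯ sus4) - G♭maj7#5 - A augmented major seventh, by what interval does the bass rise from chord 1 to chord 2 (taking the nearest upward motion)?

augmented 2nd

The roots are B♭ and C♯.
2 letter names make it a second; at 3 semitones (a half step wider than major) the quality is augmented.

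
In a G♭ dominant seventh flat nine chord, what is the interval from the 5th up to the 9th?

diminished fifth

The chord tones of G♭7b9 (G♭ dominant seventh flat nine) are G♭ B♭ D♭ F♭ A𝄫.
So we need the interval from D♭ up to A𝄫.
D♭ up to A𝄫 is 6 semitones, a half step narrower than a perfect fifth, so the interval is diminished.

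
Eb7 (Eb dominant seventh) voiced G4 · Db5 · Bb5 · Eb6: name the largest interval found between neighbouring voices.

M6

Adjacent intervals: G4→Db5 = diminished fifth; Db5→Bb5 = major sixth; Bb5→Eb6 = perfect fourth.
The largest is Db5 to Bb5, a major sixth (9 semitones).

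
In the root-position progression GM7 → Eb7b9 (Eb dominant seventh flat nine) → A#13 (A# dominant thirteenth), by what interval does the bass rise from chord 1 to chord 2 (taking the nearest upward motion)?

The roots are G and Eb.
6 letter names make it a sixth; at 8 semitones (a half step narrower than major) the quality is minor.

minor 6th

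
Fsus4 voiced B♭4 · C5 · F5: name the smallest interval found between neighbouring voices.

major second

Adjacent intervals: B♭4→C5 = major second; C5→F5 = perfect fourth.
The smallest is B♭4 to C5, a major second (2 semitones).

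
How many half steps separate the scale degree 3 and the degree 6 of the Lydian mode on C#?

5

The scale is C# D# E# F## G# A# B#.
E# up to A# is a perfect fourth — 5 semitones.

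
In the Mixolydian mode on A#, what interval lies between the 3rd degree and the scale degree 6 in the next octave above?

P11

A# mixolydian: A# B# C## D# E# F## G#.
The 3rd degree is C## and the degree 6 (up an octave) is F##.
From C## to F## is 17 semitones, exactly the perfect eleventh.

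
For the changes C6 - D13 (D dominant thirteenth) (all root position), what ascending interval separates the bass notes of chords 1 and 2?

major 2nd

The roots are C and D.
C up to D spans 2 letter names and 2 semitones — a major second.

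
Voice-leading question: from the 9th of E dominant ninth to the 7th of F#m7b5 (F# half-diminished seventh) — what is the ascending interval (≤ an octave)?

E dominant ninth has F# as its 9th, and F#m7b5 (F# half-diminished seventh) has E as its 7th.
From F# to E: 10 semitones over a seventh = minor.

minor 7th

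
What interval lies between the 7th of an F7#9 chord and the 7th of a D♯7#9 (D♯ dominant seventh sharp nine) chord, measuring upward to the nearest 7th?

A6

F7#9 has E♭ as its 7th, and D♯7#9 (D♯ dominant seventh sharp nine) has C♯ as its 7th.
From E♭ to C♯: 10 semitones over a sixth = augmented.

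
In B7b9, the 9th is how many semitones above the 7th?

Spelling the chord: B, D♯, F♯, A, C.
A to C is a minor third: 3 semitones.

3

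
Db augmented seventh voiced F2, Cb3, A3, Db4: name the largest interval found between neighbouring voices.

augmented sixth

Adjacent intervals: F2→Cb3 = diminished fifth; Cb3→A3 = augmented sixth; A3→Db4 = diminished fourth.
The largest is Cb3 to A3, an augmented sixth (10 semitones).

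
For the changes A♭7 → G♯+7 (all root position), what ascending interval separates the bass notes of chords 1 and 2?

augmented 7th

The roots are A♭ and G♯.
A♭ up to G♯ is 12 semitones, a half step wider than a major seventh, so the interval is augmented.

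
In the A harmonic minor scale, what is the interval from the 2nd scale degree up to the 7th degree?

major sixth

Spelling the A harmonic minor scale: A B C D E F G#.
So we need the interval from B up to G#.
Counting 6 letters and 9 half steps from B gives a major sixth.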